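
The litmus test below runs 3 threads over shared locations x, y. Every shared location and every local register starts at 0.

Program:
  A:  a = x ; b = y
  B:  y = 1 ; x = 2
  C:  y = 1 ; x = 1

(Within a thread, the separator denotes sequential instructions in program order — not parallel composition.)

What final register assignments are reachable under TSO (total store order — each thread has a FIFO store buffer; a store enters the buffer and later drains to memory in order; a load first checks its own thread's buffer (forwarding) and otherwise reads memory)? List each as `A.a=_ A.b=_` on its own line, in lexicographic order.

outcome vector order: (A.a,A.b)
|TSO outcomes| = 4

A.a=0 A.b=0
A.a=0 A.b=1
A.a=1 A.b=1
A.a=2 A.b=1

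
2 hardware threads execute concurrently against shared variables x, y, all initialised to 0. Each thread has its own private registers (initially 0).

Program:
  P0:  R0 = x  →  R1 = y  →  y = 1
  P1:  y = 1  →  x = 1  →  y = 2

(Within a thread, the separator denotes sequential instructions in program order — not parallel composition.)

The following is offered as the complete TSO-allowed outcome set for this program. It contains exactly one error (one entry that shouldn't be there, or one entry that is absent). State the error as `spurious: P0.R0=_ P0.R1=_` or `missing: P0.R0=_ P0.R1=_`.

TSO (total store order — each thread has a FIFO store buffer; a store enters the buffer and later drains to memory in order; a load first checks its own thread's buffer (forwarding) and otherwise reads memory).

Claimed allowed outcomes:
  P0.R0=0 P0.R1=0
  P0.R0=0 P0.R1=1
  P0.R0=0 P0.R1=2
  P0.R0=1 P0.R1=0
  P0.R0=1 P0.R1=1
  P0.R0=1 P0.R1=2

outcome vector order: (P0.R0,P0.R1)
TSO: 5 outcomes — {<0 0>, <0 1>, <0 2>, <1 1>, <1 2>}
claimed∖TSO = {<1 0>}

spurious: P0.R0=1 P0.R1=0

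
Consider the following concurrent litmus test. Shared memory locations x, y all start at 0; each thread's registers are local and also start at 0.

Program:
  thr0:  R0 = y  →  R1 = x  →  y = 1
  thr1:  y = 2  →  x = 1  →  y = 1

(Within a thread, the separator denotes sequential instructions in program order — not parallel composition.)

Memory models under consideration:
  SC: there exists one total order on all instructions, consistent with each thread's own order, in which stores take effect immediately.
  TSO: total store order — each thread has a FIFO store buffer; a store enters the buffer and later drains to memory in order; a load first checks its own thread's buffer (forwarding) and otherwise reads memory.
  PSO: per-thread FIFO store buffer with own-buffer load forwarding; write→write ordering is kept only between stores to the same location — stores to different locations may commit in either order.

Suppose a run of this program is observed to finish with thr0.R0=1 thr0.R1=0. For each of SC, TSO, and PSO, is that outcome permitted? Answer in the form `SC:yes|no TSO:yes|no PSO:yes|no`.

SC:no TSO:no PSO:yes

outcome vector order: (thr0.R0,thr0.R1)
SC (5): <0 0>; <0 1>; <1 1>; <2 0>; <2 1>
TSO (5): <0 0>; <0 1>; <1 1>; <2 0>; <2 1>
PSO (6): <0 0>; <0 1>; <1 0>; <1 1>; <2 0>; <2 1>
target <1 0> ∈ {PSO}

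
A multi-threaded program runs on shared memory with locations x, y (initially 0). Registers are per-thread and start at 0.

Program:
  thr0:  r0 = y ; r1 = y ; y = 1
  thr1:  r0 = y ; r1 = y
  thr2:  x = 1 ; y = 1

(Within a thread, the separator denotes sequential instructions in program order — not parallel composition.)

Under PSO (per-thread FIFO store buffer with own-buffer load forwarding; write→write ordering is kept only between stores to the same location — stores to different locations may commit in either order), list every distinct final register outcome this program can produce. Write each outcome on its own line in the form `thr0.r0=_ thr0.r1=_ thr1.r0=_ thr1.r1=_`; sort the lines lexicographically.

outcome vector order: (thr0.r0,thr0.r1,thr1.r0,thr1.r1)
|PSO outcomes| = 9

thr0.r0=0 thr0.r1=0 thr1.r0=0 thr1.r1=0
thr0.r0=0 thr0.r1=0 thr1.r0=0 thr1.r1=1
thr0.r0=0 thr0.r1=0 thr1.r0=1 thr1.r1=1
thr0.r0=0 thr0.r1=1 thr1.r0=0 thr1.r1=0
thr0.r0=0 thr0.r1=1 thr1.r0=0 thr1.r1=1
thr0.r0=0 thr0.r1=1 thr1.r0=1 thr1.r1=1
thr0.r0=1 thr0.r1=1 thr1.r0=0 thr1.r1=0
thr0.r0=1 thr0.r1=1 thr1.r0=0 thr1.r1=1
thr0.r0=1 thr0.r1=1 thr1.r0=1 thr1.r1=1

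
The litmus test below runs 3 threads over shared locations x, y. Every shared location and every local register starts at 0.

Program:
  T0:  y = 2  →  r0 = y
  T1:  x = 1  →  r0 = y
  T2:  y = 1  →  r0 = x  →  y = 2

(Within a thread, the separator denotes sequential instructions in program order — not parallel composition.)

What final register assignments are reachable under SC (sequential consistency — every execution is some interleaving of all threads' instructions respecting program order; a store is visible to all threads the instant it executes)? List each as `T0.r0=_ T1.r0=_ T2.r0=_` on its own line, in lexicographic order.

T0.r0=1 T1.r0=0 T2.r0=1
T0.r0=1 T1.r0=1 T2.r0=0
T0.r0=1 T1.r0=1 T2.r0=1
T0.r0=1 T1.r0=2 T2.r0=0
T0.r0=1 T1.r0=2 T2.r0=1
T0.r0=2 T1.r0=0 T2.r0=1
T0.r0=2 T1.r0=1 T2.r0=0
T0.r0=2 T1.r0=1 T2.r0=1
T0.r0=2 T1.r0=2 T2.r0=0
T0.r0=2 T1.r0=2 T2.r0=1

outcome vector order: (T0.r0,T1.r0,T2.r0)
|SC outcomes| = 10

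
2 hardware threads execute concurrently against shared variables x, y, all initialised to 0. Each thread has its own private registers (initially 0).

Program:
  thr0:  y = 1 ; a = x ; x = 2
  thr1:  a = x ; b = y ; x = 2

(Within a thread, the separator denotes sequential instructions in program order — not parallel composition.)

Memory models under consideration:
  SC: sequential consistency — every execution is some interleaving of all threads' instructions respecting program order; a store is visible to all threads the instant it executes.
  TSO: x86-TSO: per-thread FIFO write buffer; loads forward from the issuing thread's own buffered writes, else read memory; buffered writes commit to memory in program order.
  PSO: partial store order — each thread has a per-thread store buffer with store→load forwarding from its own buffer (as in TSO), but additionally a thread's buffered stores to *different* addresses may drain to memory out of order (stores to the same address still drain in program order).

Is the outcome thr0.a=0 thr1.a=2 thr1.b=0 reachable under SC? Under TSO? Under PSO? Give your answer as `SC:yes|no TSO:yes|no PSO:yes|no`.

SC:no TSO:no PSO:yes

outcome vector order: (thr0.a,thr1.a,thr1.b)
under SC → 000, 001, 021, 200, 201
under TSO → 000, 001, 021, 200, 201
under PSO → 000, 001, 020, 021, 200, 201
target 020 ∈ {PSO}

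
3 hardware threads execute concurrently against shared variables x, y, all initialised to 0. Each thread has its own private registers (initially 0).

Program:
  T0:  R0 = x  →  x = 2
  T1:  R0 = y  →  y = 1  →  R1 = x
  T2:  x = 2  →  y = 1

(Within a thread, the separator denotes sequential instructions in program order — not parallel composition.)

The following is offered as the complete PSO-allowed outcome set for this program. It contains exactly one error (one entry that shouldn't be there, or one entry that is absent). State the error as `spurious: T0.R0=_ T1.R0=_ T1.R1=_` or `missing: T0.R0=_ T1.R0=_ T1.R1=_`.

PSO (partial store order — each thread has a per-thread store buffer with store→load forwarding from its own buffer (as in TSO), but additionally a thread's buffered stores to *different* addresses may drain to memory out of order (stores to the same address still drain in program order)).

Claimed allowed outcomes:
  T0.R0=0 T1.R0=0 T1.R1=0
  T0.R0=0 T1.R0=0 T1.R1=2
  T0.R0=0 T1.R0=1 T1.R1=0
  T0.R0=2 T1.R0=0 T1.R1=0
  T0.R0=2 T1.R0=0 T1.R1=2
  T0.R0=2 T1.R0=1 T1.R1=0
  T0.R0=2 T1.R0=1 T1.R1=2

missing: T0.R0=0 T1.R0=1 T1.R1=2

outcome vector order: (T0.R0,T1.R0,T1.R1)
under PSO → <0 0 0> <0 0 2> <0 1 0> <0 1 2> <2 0 0> <2 0 2> <2 1 0> <2 1 2>
PSO∖claimed = {<0 1 2>}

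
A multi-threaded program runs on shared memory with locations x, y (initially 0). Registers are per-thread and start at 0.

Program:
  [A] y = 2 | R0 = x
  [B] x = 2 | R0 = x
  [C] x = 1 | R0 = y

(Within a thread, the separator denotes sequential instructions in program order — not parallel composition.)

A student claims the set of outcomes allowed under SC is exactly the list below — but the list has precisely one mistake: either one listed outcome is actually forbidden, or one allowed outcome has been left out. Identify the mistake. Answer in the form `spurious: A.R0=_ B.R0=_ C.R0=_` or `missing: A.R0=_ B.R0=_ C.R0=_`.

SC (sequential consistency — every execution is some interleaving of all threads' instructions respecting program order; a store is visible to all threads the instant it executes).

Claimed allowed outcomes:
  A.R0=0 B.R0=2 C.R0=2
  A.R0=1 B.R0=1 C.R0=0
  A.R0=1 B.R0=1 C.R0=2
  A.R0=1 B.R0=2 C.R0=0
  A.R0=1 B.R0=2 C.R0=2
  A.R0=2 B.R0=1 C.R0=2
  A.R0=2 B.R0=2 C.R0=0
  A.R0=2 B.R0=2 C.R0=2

outcome vector order: (A.R0,B.R0,C.R0)
SC: 9 outcomes — {0/1/2 0/2/2 1/1/0 1/1/2 1/2/0 1/2/2 2/1/2 2/2/0 2/2/2}
SC∖claimed = {0/1/2}

missing: A.R0=0 B.R0=1 C.R0=2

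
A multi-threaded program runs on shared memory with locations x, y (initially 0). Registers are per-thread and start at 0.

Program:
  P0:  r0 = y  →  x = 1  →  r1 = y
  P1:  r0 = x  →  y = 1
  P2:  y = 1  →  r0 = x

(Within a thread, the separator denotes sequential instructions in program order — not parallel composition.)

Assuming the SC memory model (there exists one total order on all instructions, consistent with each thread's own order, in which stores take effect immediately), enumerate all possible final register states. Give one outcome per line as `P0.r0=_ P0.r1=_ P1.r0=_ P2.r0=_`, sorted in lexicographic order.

outcome vector order: (P0.r0,P0.r1,P1.r0,P2.r0)
|SC outcomes| = 10

P0.r0=0 P0.r1=0 P1.r0=0 P2.r0=1
P0.r0=0 P0.r1=0 P1.r0=1 P2.r0=1
P0.r0=0 P0.r1=1 P1.r0=0 P2.r0=0
P0.r0=0 P0.r1=1 P1.r0=0 P2.r0=1
P0.r0=0 P0.r1=1 P1.r0=1 P2.r0=0
P0.r0=0 P0.r1=1 P1.r0=1 P2.r0=1
P0.r0=1 P0.r1=1 P1.r0=0 P2.r0=0
P0.r0=1 P0.r1=1 P1.r0=0 P2.r0=1
P0.r0=1 P0.r1=1 P1.r0=1 P2.r0=0
P0.r0=1 P0.r1=1 P1.r0=1 P2.r0=1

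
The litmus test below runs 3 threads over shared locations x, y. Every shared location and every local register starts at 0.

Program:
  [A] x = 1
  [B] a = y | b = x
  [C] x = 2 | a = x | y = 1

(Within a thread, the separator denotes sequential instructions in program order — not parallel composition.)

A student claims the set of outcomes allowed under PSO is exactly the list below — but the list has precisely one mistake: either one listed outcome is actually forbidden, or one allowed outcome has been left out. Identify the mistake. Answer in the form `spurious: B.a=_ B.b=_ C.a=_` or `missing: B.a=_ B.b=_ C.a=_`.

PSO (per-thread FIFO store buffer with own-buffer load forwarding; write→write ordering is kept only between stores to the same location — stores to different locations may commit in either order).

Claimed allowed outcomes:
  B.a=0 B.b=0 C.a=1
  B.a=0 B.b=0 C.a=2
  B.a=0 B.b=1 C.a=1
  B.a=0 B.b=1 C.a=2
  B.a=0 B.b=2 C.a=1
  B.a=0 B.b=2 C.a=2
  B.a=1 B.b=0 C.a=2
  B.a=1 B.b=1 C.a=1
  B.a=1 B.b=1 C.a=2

outcome vector order: (B.a,B.b,C.a)
[PSO] allowed = {0/0/1, 0/0/2, 0/1/1, 0/1/2, 0/2/1, 0/2/2, 1/0/2, 1/1/1, 1/1/2, 1/2/2}
PSO∖claimed = {1/2/2}

missing: B.a=1 B.b=2 C.a=2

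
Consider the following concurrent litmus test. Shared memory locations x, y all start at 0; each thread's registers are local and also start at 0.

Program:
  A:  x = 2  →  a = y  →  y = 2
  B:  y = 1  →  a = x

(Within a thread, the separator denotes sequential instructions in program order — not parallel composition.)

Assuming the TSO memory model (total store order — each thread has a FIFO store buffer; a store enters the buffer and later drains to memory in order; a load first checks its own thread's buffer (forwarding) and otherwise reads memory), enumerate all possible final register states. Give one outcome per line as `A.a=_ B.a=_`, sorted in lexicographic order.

outcome vector order: (A.a,B.a)
|TSO outcomes| = 4

A.a=0 B.a=0
A.a=0 B.a=2
A.a=1 B.a=0
A.a=1 B.a=2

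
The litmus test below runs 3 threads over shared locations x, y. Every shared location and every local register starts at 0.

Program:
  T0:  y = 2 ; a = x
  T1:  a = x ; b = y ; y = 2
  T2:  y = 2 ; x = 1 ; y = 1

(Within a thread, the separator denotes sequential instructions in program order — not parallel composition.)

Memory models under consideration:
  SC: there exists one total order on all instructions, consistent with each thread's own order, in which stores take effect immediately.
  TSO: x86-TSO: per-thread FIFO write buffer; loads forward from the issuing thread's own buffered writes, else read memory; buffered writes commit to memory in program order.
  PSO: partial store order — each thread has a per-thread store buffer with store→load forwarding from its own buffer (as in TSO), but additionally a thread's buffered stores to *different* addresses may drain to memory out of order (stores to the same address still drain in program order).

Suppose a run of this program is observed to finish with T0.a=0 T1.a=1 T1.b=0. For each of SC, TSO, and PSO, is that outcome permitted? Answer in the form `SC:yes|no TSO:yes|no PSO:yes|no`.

outcome vector order: (T0.a,T1.a,T1.b)
[SC] allowed = {000, 001, 002, 011, 012, 100, 101, 102, 111, 112}
[TSO] allowed = {000, 001, 002, 011, 012, 100, 101, 102, 111, 112}
[PSO] allowed = {000, 001, 002, 010, 011, 012, 100, 101, 102, 110, 111, 112}
target 010 ∈ {PSO}

SC:no TSO:no PSO:yes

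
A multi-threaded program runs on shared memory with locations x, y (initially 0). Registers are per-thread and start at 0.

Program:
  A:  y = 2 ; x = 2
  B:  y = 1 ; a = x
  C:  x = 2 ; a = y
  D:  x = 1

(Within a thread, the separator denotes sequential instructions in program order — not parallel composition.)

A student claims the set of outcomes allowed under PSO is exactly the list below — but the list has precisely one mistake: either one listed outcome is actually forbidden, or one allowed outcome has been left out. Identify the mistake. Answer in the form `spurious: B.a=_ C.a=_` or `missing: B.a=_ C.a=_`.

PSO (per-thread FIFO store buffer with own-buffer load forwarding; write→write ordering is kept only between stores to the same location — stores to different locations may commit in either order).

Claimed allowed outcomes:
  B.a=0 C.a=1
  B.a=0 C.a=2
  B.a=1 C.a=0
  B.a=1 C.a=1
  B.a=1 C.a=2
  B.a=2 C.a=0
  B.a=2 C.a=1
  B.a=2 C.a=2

missing: B.a=0 C.a=0

outcome vector order: (B.a,C.a)
[PSO] allowed = {00 01 02 10 11 12 20 21 22}
PSO∖claimed = {00}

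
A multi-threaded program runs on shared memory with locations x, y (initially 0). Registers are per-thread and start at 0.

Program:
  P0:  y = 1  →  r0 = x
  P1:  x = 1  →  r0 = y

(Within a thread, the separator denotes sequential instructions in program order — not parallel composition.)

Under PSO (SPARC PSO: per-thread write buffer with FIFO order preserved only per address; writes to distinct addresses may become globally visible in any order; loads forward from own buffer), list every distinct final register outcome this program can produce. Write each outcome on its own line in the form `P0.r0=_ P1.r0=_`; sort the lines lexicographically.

P0.r0=0 P1.r0=0
P0.r0=0 P1.r0=1
P0.r0=1 P1.r0=0
P0.r0=1 P1.r0=1

outcome vector order: (P0.r0,P1.r0)
|PSO outcomes| = 4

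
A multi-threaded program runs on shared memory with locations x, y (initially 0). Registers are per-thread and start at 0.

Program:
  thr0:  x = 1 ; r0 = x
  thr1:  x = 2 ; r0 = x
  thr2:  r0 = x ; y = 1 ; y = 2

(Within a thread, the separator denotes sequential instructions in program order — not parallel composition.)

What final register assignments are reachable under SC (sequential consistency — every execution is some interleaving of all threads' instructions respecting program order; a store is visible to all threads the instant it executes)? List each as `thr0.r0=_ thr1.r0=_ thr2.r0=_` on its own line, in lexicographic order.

outcome vector order: (thr0.r0,thr1.r0,thr2.r0)
|SC outcomes| = 9

thr0.r0=1 thr1.r0=1 thr2.r0=0
thr0.r0=1 thr1.r0=1 thr2.r0=1
thr0.r0=1 thr1.r0=1 thr2.r0=2
thr0.r0=1 thr1.r0=2 thr2.r0=0
thr0.r0=1 thr1.r0=2 thr2.r0=1
thr0.r0=1 thr1.r0=2 thr2.r0=2
thr0.r0=2 thr1.r0=2 thr2.r0=0
thr0.r0=2 thr1.r0=2 thr2.r0=1
thr0.r0=2 thr1.r0=2 thr2.r0=2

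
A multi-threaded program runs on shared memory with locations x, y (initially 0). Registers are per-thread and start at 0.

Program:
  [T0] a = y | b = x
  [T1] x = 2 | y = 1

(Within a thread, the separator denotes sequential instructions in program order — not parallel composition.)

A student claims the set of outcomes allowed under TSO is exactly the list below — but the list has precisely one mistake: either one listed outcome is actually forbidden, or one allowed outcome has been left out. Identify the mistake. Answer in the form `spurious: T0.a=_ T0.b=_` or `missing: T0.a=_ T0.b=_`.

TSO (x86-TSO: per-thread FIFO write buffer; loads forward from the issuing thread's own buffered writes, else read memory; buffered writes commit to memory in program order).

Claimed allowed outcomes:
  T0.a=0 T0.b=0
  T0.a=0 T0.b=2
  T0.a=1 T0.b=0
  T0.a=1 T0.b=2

outcome vector order: (T0.a,T0.b)
[TSO] allowed = {00; 02; 12}
claimed∖TSO = {10}

spurious: T0.a=1 T0.b=0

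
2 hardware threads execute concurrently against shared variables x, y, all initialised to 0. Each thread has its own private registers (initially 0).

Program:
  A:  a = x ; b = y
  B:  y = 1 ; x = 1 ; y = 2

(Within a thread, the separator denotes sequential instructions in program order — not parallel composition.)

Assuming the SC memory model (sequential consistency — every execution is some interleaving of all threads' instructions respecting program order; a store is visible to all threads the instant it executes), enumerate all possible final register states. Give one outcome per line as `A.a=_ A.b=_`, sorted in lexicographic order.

outcome vector order: (A.a,A.b)
|SC outcomes| = 5

A.a=0 A.b=0
A.a=0 A.b=1
A.a=0 A.b=2
A.a=1 A.b=1
A.a=1 A.b=2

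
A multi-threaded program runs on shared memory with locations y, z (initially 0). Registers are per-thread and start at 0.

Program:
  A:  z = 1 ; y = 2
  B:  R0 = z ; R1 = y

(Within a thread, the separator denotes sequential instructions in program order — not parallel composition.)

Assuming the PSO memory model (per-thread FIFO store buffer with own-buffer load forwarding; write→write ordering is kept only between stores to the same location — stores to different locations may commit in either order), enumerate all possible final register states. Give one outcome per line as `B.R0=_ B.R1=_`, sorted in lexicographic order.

outcome vector order: (B.R0,B.R1)
|PSO outcomes| = 4

B.R0=0 B.R1=0
B.R0=0 B.R1=2
B.R0=1 B.R1=0
B.R0=1 B.R1=2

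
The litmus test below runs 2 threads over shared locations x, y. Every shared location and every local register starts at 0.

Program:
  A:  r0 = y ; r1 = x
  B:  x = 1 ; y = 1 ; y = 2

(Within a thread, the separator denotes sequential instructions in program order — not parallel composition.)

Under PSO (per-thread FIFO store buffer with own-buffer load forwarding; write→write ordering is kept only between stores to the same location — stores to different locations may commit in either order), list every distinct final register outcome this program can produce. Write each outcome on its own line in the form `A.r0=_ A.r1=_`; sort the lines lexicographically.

A.r0=0 A.r1=0
A.r0=0 A.r1=1
A.r0=1 A.r1=0
A.r0=1 A.r1=1
A.r0=2 A.r1=0
A.r0=2 A.r1=1

outcome vector order: (A.r0,A.r1)
|PSO outcomes| = 6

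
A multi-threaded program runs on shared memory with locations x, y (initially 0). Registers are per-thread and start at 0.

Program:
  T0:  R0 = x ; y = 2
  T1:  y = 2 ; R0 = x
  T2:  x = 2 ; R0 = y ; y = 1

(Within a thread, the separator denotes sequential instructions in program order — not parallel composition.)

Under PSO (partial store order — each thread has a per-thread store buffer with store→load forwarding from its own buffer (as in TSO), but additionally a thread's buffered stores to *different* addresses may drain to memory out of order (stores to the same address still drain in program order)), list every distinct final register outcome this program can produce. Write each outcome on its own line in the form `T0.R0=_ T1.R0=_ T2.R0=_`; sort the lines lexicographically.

T0.R0=0 T1.R0=0 T2.R0=0
T0.R0=0 T1.R0=0 T2.R0=2
T0.R0=0 T1.R0=2 T2.R0=0
T0.R0=0 T1.R0=2 T2.R0=2
T0.R0=2 T1.R0=0 T2.R0=0
T0.R0=2 T1.R0=0 T2.R0=2
T0.R0=2 T1.R0=2 T2.R0=0
T0.R0=2 T1.R0=2 T2.R0=2

outcome vector order: (T0.R0,T1.R0,T2.R0)
|PSO outcomes| = 8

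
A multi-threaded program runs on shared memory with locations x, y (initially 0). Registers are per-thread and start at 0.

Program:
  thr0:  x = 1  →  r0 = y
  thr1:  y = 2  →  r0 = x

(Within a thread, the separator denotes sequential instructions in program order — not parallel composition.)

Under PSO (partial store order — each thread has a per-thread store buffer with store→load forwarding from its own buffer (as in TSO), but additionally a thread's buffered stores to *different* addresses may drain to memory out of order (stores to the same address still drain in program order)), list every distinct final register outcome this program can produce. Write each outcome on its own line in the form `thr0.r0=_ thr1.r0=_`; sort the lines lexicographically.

outcome vector order: (thr0.r0,thr1.r0)
|PSO outcomes| = 4

thr0.r0=0 thr1.r0=0
thr0.r0=0 thr1.r0=1
thr0.r0=2 thr1.r0=0
thr0.r0=2 thr1.r0=1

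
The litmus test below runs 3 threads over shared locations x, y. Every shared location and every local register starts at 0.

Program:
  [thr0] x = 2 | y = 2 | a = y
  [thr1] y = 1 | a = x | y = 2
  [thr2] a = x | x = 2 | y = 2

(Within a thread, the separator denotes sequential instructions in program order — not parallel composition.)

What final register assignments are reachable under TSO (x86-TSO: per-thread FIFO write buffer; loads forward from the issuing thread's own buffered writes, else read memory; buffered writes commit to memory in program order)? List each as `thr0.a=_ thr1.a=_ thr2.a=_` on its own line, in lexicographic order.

outcome vector order: (thr0.a,thr1.a,thr2.a)
|TSO outcomes| = 8

thr0.a=1 thr1.a=0 thr2.a=0
thr0.a=1 thr1.a=0 thr2.a=2
thr0.a=1 thr1.a=2 thr2.a=0
thr0.a=1 thr1.a=2 thr2.a=2
thr0.a=2 thr1.a=0 thr2.a=0
thr0.a=2 thr1.a=0 thr2.a=2
thr0.a=2 thr1.a=2 thr2.a=0
thr0.a=2 thr1.a=2 thr2.a=2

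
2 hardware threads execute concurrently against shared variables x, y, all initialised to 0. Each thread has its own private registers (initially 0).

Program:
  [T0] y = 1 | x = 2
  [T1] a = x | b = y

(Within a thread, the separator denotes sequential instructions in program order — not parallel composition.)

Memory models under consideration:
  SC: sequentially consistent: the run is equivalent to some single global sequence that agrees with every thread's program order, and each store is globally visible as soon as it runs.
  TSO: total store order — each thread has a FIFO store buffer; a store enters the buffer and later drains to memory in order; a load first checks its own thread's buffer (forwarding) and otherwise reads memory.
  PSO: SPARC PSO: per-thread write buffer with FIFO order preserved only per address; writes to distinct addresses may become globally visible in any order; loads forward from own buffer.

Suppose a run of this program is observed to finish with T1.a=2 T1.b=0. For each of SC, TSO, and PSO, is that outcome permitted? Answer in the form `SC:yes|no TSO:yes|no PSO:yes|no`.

SC:no TSO:no PSO:yes

outcome vector order: (T1.a,T1.b)
SC: 3 outcomes — {0/0; 0/1; 2/1}
TSO: 3 outcomes — {0/0; 0/1; 2/1}
PSO: 4 outcomes — {0/0; 0/1; 2/0; 2/1}
target 2/0 ∈ {PSO}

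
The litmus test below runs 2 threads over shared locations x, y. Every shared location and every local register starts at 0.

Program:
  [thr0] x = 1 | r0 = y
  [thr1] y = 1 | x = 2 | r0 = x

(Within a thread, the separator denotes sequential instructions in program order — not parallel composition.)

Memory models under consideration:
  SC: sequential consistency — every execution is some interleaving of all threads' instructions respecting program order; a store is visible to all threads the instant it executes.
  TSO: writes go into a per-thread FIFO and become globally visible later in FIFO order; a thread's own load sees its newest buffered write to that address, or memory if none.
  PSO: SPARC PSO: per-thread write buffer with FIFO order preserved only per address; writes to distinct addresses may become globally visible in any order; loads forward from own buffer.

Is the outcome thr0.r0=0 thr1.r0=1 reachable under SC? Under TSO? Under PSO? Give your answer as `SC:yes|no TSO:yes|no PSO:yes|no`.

SC:no TSO:yes PSO:yes

outcome vector order: (thr0.r0,thr1.r0)
under SC → 02, 11, 12
under TSO → 01, 02, 11, 12
under PSO → 01, 02, 11, 12
target 01 ∈ {TSO,PSO}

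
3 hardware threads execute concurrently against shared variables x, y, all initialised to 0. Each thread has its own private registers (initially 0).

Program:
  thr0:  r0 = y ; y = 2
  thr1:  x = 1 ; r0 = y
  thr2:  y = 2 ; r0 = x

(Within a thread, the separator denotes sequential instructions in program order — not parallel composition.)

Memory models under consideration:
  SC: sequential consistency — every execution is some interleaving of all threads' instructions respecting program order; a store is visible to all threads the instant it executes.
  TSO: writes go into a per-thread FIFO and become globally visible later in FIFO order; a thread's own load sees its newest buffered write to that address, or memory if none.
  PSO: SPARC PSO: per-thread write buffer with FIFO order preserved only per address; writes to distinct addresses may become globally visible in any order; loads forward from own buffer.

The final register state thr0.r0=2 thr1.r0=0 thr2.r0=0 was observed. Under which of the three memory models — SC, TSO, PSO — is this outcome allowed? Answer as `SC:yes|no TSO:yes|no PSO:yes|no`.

outcome vector order: (thr0.r0,thr1.r0,thr2.r0)
under SC → 0/0/1; 0/2/0; 0/2/1; 2/0/1; 2/2/0; 2/2/1
under TSO → 0/0/0; 0/0/1; 0/2/0; 0/2/1; 2/0/0; 2/0/1; 2/2/0; 2/2/1
under PSO → 0/0/0; 0/0/1; 0/2/0; 0/2/1; 2/0/0; 2/0/1; 2/2/0; 2/2/1
target 2/0/0 ∈ {TSO,PSO}

SC:no TSO:yes PSO:yes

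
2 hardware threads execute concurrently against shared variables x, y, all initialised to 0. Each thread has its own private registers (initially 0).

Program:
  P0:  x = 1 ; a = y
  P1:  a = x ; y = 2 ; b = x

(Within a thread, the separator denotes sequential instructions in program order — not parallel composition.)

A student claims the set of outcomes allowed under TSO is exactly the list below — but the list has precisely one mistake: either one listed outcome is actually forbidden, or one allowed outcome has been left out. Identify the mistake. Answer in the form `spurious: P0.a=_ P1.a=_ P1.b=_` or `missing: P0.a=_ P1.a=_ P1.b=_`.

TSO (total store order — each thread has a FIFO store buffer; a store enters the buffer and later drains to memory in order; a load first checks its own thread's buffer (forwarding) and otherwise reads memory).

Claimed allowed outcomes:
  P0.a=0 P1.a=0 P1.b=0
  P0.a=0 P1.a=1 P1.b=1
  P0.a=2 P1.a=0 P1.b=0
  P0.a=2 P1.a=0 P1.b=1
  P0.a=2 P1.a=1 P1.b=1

outcome vector order: (P0.a,P1.a,P1.b)
TSO: 6 outcomes — {000, 001, 011, 200, 201, 211}
TSO∖claimed = {001}

missing: P0.a=0 P1.a=0 P1.b=1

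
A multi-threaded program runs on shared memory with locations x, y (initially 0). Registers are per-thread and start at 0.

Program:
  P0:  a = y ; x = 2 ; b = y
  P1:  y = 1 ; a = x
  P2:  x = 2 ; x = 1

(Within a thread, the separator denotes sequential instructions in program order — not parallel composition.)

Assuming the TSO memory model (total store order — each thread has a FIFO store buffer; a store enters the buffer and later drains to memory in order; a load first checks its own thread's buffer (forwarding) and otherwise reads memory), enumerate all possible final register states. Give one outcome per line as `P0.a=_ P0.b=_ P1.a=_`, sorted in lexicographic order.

P0.a=0 P0.b=0 P1.a=0
P0.a=0 P0.b=0 P1.a=1
P0.a=0 P0.b=0 P1.a=2
P0.a=0 P0.b=1 P1.a=0
P0.a=0 P0.b=1 P1.a=1
P0.a=0 P0.b=1 P1.a=2
P0.a=1 P0.b=1 P1.a=0
P0.a=1 P0.b=1 P1.a=1
P0.a=1 P0.b=1 P1.a=2

outcome vector order: (P0.a,P0.b,P1.a)
|TSO outcomes| = 9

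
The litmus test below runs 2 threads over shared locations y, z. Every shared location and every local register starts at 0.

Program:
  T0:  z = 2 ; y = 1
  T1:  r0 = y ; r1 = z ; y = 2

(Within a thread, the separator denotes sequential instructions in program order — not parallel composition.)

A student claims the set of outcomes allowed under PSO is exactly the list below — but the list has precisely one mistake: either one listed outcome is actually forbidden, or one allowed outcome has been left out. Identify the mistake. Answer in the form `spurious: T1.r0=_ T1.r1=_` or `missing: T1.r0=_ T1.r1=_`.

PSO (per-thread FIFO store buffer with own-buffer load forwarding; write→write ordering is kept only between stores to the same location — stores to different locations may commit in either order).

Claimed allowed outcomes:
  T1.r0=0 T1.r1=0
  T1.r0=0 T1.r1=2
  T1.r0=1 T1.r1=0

missing: T1.r0=1 T1.r1=2

outcome vector order: (T1.r0,T1.r1)
PSO: 4 outcomes — {00, 02, 10, 12}
PSO∖claimed = {12}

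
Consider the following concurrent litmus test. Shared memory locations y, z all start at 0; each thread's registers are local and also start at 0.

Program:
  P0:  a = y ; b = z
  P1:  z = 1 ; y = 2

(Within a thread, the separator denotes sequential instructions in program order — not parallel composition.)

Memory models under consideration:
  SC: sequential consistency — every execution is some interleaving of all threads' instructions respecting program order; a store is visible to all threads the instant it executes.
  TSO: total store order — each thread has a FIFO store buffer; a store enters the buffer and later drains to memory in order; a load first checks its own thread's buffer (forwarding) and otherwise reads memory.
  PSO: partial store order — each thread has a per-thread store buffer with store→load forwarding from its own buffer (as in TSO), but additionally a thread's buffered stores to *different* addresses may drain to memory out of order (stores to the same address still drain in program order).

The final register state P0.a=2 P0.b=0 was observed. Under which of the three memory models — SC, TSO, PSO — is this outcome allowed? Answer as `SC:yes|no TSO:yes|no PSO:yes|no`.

outcome vector order: (P0.a,P0.b)
under SC → <0 0> <0 1> <2 1>
under TSO → <0 0> <0 1> <2 1>
under PSO → <0 0> <0 1> <2 0> <2 1>
target <2 0> ∈ {PSO}

SC:no TSO:no PSO:yes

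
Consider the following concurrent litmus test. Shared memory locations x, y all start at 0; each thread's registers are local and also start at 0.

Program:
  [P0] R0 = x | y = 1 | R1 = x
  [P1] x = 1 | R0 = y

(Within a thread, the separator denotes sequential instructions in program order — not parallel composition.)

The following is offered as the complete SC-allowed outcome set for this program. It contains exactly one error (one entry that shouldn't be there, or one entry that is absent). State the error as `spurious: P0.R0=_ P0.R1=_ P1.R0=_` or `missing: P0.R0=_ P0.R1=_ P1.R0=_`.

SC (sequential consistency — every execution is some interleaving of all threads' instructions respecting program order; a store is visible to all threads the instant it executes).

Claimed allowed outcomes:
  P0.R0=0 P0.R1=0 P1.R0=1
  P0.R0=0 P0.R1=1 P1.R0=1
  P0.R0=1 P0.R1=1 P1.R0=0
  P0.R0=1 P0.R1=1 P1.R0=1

missing: P0.R0=0 P0.R1=1 P1.R0=0

outcome vector order: (P0.R0,P0.R1,P1.R0)
SC: 5 outcomes — {(0,0,1); (0,1,0); (0,1,1); (1,1,0); (1,1,1)}
SC∖claimed = {(0,1,0)}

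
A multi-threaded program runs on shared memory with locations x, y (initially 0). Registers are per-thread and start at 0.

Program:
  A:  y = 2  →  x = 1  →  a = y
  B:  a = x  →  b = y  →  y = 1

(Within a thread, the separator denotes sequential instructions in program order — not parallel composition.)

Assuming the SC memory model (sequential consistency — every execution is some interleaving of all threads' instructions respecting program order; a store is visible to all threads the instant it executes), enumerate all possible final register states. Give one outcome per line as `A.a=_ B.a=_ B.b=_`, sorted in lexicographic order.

outcome vector order: (A.a,B.a,B.b)
|SC outcomes| = 6

A.a=1 B.a=0 B.b=0
A.a=1 B.a=0 B.b=2
A.a=1 B.a=1 B.b=2
A.a=2 B.a=0 B.b=0
A.a=2 B.a=0 B.b=2
A.a=2 B.a=1 B.b=2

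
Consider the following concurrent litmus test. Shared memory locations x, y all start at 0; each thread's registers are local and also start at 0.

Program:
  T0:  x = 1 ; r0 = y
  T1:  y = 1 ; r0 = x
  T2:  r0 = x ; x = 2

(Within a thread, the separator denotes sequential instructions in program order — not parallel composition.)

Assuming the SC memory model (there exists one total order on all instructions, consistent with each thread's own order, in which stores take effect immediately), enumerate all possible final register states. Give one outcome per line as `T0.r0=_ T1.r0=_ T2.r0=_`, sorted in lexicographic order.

T0.r0=0 T1.r0=1 T2.r0=0
T0.r0=0 T1.r0=1 T2.r0=1
T0.r0=0 T1.r0=2 T2.r0=0
T0.r0=0 T1.r0=2 T2.r0=1
T0.r0=1 T1.r0=0 T2.r0=0
T0.r0=1 T1.r0=0 T2.r0=1
T0.r0=1 T1.r0=1 T2.r0=0
T0.r0=1 T1.r0=1 T2.r0=1
T0.r0=1 T1.r0=2 T2.r0=0
T0.r0=1 T1.r0=2 T2.r0=1

outcome vector order: (T0.r0,T1.r0,T2.r0)
|SC outcomes| = 10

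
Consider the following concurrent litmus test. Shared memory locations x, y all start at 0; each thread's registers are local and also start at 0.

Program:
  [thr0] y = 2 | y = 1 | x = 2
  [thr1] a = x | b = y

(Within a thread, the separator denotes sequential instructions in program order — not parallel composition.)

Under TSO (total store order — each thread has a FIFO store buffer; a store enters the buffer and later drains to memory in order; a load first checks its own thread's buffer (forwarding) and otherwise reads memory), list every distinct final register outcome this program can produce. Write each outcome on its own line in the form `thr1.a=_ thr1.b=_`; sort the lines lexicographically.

outcome vector order: (thr1.a,thr1.b)
|TSO outcomes| = 4

thr1.a=0 thr1.b=0
thr1.a=0 thr1.b=1
thr1.a=0 thr1.b=2
thr1.a=2 thr1.b=1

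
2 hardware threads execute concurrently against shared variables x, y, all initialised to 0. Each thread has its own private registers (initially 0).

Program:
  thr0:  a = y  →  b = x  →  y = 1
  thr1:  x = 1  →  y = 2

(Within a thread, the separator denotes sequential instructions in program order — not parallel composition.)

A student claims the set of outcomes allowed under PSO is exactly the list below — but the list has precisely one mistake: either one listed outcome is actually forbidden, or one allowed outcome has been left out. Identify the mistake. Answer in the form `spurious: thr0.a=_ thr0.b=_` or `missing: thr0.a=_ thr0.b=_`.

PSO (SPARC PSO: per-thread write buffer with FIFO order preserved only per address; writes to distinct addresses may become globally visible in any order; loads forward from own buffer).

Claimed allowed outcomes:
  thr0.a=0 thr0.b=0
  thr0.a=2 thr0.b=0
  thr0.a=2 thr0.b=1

missing: thr0.a=0 thr0.b=1

outcome vector order: (thr0.a,thr0.b)
PSO: 4 outcomes — {<0 0>; <0 1>; <2 0>; <2 1>}
PSO∖claimed = {<0 1>}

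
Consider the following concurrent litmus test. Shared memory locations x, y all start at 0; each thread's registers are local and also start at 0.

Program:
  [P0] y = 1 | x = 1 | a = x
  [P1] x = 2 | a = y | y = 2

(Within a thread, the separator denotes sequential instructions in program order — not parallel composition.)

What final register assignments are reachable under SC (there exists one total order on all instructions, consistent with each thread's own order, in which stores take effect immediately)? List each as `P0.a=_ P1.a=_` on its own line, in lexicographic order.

P0.a=1 P1.a=0
P0.a=1 P1.a=1
P0.a=2 P1.a=1

outcome vector order: (P0.a,P1.a)
|SC outcomes| = 3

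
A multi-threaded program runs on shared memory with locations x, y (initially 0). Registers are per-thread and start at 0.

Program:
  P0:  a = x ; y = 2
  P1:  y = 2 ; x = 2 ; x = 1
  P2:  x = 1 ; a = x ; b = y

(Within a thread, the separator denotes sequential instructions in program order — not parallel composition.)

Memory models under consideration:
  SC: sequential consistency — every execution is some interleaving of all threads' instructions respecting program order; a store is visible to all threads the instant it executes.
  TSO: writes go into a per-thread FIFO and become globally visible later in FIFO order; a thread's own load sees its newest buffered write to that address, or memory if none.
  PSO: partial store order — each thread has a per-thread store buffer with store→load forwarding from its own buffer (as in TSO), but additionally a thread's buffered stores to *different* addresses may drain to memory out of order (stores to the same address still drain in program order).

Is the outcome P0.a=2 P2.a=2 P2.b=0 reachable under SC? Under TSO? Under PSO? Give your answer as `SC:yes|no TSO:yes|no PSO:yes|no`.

outcome vector order: (P0.a,P2.a,P2.b)
[SC] allowed = {(0,1,0); (0,1,2); (0,2,2); (1,1,0); (1,1,2); (1,2,2); (2,1,0); (2,1,2); (2,2,2)}
[TSO] allowed = {(0,1,0); (0,1,2); (0,2,2); (1,1,0); (1,1,2); (1,2,2); (2,1,0); (2,1,2); (2,2,2)}
[PSO] allowed = {(0,1,0); (0,1,2); (0,2,0); (0,2,2); (1,1,0); (1,1,2); (1,2,0); (1,2,2); (2,1,0); (2,1,2); (2,2,0); (2,2,2)}
target (2,2,0) ∈ {PSO}

SC:no TSO:no PSO:yes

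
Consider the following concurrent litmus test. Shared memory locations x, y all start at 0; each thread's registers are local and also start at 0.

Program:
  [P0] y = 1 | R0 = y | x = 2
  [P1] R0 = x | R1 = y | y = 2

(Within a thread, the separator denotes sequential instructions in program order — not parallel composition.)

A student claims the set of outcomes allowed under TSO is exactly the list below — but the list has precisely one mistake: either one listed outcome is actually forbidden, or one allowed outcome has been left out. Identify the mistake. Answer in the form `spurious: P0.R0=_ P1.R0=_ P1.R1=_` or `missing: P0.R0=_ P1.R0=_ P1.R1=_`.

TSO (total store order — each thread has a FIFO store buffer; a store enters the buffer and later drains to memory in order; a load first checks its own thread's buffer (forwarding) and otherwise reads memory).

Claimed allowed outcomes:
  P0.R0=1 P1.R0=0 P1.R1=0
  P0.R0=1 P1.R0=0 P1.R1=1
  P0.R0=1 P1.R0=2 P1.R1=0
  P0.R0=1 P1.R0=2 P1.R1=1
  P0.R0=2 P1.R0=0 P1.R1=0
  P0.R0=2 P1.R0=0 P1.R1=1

outcome vector order: (P0.R0,P1.R0,P1.R1)
TSO: 5 outcomes — {1/0/0 1/0/1 1/2/1 2/0/0 2/0/1}
claimed∖TSO = {1/2/0}

spurious: P0.R0=1 P1.R0=2 P1.R1=0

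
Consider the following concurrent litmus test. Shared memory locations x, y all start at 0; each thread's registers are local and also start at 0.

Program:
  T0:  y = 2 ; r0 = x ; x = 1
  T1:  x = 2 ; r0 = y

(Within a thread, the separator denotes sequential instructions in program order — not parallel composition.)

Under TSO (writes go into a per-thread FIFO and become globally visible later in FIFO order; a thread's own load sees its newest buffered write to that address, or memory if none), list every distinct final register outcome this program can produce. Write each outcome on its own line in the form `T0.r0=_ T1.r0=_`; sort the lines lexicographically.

T0.r0=0 T1.r0=0
T0.r0=0 T1.r0=2
T0.r0=2 T1.r0=0
T0.r0=2 T1.r0=2

outcome vector order: (T0.r0,T1.r0)
|TSO outcomes| = 4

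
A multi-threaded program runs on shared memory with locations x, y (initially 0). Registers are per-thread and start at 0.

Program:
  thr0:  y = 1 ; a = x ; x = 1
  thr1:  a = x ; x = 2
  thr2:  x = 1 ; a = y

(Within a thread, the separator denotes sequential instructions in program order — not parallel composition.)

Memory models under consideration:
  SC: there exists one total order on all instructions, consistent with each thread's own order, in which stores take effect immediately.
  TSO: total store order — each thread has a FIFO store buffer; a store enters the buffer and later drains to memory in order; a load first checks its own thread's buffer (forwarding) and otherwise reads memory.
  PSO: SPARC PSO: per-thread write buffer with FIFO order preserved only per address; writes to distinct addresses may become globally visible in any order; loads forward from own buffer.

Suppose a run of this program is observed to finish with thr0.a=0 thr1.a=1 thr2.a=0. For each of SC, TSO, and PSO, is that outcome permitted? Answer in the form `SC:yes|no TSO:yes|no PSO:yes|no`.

outcome vector order: (thr0.a,thr1.a,thr2.a)
SC: 10 outcomes — {<0 0 1>, <0 1 1>, <1 0 0>, <1 0 1>, <1 1 0>, <1 1 1>, <2 0 0>, <2 0 1>, <2 1 0>, <2 1 1>}
TSO: 12 outcomes — {<0 0 0>, <0 0 1>, <0 1 0>, <0 1 1>, <1 0 0>, <1 0 1>, <1 1 0>, <1 1 1>, <2 0 0>, <2 0 1>, <2 1 0>, <2 1 1>}
PSO: 12 outcomes — {<0 0 0>, <0 0 1>, <0 1 0>, <0 1 1>, <1 0 0>, <1 0 1>, <1 1 0>, <1 1 1>, <2 0 0>, <2 0 1>, <2 1 0>, <2 1 1>}
target <0 1 0> ∈ {TSO,PSO}

SC:no TSO:yes PSO:yes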